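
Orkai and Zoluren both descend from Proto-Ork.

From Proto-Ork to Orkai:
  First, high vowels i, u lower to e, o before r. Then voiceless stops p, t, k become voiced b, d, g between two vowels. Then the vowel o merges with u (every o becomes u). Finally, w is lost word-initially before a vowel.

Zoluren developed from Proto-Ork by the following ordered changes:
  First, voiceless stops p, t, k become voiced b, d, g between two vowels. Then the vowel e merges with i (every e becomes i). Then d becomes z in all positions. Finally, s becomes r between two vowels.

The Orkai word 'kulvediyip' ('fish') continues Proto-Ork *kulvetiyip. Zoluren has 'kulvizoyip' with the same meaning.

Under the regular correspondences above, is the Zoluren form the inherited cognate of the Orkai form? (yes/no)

Derive the expected Zoluren reflex of *kulvetiyip:
Zoluren: *kulvetiyip
  kulvetiyip → kulvediyip   [intervocalic voicing]
  kulvediyip → kulvidiyip   [vowel merger]
  kulvidiyip → kulviziyip   [unconditioned shift]
  kulviziyip (rule 4 does not apply)
  giving Zoluren kulviziyip.
The regular Zoluren reflex would be 'kulviziyip', but the attested form is 'kulvizoyip'. The correspondence is irregular, so they are not cognates (the Zoluren form has a different source).

no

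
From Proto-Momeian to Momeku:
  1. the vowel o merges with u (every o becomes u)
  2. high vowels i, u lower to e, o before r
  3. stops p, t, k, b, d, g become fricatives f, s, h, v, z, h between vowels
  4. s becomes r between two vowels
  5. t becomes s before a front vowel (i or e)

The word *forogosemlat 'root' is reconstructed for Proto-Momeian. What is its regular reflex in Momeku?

foruhuremlat

Momeku: *forogosemlat > furugusemlat > forugusemlat > foruhusemlat > foruhuremlat  (by vowel merger, pre-rhotic lowering, intervocalic lenition, rhotacism)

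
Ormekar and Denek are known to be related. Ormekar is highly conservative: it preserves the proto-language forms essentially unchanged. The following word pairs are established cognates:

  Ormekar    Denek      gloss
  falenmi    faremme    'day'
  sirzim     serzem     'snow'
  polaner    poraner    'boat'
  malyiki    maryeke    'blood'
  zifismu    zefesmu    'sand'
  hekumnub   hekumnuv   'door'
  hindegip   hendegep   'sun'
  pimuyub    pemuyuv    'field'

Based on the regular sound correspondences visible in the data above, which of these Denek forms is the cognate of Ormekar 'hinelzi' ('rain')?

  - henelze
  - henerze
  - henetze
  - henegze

hindegip ~ hendegep — Ormekar i corresponds to Denek e after a consonant, before a nasal.
malyiki ~ maryeke — Ormekar l corresponds to Denek r after a vowel, before a consonant other than r, m, n, p, b, f, v.
falenmi ~ faremme, malyiki ~ maryeke — Ormekar i corresponds to Denek e word-finally.
Applying these to Ormekar 'hinelzi':
  hinelzi → henelzi   (i→e after a consonant, before a nasal)
  henelzi → henerzi   (l→r after a vowel, before a consonant other than r, m, n, p, b, f, v)
  henerzi → henerze   (i→e word-finally)
So the Denek cognate is 'henerze'.

henerze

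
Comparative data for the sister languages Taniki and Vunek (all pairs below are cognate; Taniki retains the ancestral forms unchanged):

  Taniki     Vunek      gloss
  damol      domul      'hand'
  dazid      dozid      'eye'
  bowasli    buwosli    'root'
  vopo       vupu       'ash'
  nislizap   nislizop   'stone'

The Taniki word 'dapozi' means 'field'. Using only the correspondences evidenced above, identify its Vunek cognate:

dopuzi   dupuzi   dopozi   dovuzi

dopuzi

nislizap ~ nislizop — Taniki a corresponds to Vunek o after a consonant, before a labial obstruent.
damol ~ domul, bowasli ~ buwosli — Taniki o corresponds to Vunek u after a consonant, before a consonant other than r, m, n, p, b, f, v.
Applying these to Taniki 'dapozi':
  dapozi → dopozi   (a→o after a consonant, before a labial obstruent)
  dopozi → dopuzi   (o→u after a consonant, before a consonant other than r, m, n, p, b, f, v)
So the Vunek cognate is 'dopuzi'.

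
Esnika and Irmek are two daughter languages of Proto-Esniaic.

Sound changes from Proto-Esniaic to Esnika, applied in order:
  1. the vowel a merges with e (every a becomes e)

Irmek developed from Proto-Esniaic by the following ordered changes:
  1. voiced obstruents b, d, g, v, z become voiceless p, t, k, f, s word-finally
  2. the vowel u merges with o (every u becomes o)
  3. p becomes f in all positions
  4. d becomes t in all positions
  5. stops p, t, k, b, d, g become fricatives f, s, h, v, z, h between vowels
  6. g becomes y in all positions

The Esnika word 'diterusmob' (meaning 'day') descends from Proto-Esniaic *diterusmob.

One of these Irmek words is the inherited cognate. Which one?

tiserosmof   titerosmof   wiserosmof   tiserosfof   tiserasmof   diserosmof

Irmek: start from *diterusmob.
  rule 1 (final devoicing): diterusmob → diterusmop
  rule 2 (vowel merger): diterusmop → diterosmop
  rule 3 (unconditioned shift): diterosmop → diterosmof
  rule 4 (unconditioned shift): diterosmof → titerosmof
  rule 5 (intervocalic lenition): titerosmof → tiserosmof
  rule 6: no change — tiserosmof
  ⇒ Irmek tiserosmof

tiserosmof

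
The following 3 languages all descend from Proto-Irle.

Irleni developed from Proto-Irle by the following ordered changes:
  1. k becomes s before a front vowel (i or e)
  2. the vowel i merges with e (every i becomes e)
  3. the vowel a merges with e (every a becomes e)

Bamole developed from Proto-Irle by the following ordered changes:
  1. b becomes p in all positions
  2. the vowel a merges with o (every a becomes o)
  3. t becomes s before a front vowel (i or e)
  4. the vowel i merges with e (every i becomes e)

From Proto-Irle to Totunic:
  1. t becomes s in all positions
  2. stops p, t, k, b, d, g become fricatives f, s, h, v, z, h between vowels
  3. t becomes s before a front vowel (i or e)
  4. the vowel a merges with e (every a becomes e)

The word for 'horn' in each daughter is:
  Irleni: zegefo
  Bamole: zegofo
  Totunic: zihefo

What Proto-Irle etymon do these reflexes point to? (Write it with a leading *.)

Position 2: Irleni has e, Bamole has e, Totunic has i. Totunic preserves i here (none of its changes turn any other segment into i), so the proto-segment is *i.
Position 4: Irleni has e, Bamole has o, Totunic has e. Taking the neighbouring segments as reconstructed: Irleni e could go back to *a or *e or *i; Bamole o could go back to *a or *o; Totunic e could go back to *a or *e — the one source consistent with every daughter is *a.
Position 3: Irleni has g, Bamole has g, Totunic has h. Irleni preserves g here (none of its changes turn any other segment into g), so the proto-segment is *g.
This points to *zigafo. Verify forward in each daughter:
Irleni: *zigafo > zegafo > zegefo  (by vowel merger, vowel merger)
Bamole: start from *zigafo.
  rule 1: no change — zigafo
  rule 2 (vowel merger): zigafo → zigofo
  rule 3: no change — zigofo
  rule 4 (vowel merger): zigofo → zegofo
  ⇒ Bamole zegofo
Totunic: start from *zigafo.
  rule 1: no change — zigafo
  rule 2 (intervocalic lenition): zigafo → zihafo
  rule 3: no change — zihafo
  rule 4 (vowel merger): zihafo → zihefo
  ⇒ Totunic zihefo
Only *zigafo yields all of Irleni zegefo, Bamole zegofo, Totunic zihefo.

*zigafo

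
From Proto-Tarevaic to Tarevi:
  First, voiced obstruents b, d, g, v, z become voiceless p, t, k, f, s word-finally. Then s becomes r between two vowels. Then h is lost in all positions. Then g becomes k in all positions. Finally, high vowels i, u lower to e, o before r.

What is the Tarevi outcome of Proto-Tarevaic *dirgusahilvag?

derkorailvak

Tarevi: *dirgusahilvag
  dirgusahilvag → dirgusahilvak   [final devoicing]
  dirgusahilvak → dirgurahilvak   [rhotacism]
  dirgurahilvak → dirgurailvak   [h-loss]
  dirgurailvak → dirkurailvak   [unconditioned shift]
  dirkurailvak → derkorailvak   [pre-rhotic lowering]
  giving Tarevi derkorailvak.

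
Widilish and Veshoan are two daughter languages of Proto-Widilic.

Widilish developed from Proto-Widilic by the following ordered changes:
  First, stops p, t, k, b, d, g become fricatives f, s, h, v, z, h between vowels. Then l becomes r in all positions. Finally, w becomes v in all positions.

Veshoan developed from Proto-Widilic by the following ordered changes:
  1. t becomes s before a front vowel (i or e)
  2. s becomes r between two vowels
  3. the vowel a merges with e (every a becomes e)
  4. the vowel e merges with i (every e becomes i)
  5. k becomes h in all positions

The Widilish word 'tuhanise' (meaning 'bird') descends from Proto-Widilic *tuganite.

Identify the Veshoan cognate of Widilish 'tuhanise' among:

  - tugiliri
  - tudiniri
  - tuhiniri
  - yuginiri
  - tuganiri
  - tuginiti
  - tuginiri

tuginiri

Veshoan: *tuganite
  tuganite → tuganise   [palatalisation]
  tuganise → tuganire   [rhotacism]
  tuganire → tugenire   [vowel merger]
  tugenire → tuginiri   [vowel merger]
  tuginiri (rule 5 does not apply)
  giving Veshoan tuginiri.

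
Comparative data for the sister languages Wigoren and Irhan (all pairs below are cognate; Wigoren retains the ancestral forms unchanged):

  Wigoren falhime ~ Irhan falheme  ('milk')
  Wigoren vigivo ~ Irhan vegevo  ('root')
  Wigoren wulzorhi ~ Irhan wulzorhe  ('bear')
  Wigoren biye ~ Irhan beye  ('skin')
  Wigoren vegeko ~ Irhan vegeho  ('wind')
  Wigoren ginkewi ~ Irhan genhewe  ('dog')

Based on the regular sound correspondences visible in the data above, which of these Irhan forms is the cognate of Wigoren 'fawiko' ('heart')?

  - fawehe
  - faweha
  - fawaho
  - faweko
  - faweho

faweho

vigivo ~ vegevo, biye ~ beye — Wigoren i corresponds to Irhan e after a consonant, before a consonant other than r, m, n, p, b, f, v.
vegeko ~ vegeho — Wigoren k corresponds to Irhan h between vowels (before a back vowel).
Applying these to Wigoren 'fawiko':
  fawiko → faweko   (i→e after a consonant, before a consonant other than r, m, n, p, b, f, v)
  faweko → faweho   (k→h between vowels (before a back vowel))
So the Irhan cognate is 'faweho'.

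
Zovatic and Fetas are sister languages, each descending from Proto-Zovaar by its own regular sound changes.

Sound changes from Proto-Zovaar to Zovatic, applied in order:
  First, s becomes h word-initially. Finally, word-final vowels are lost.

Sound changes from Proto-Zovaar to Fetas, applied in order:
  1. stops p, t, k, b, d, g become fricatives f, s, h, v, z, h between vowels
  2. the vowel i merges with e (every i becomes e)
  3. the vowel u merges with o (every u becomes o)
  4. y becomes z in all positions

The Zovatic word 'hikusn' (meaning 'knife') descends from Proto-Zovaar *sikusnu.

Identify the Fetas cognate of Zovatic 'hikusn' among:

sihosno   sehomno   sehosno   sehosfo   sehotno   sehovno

Fetas: *sikusnu > sihusnu > sehusnu > sehosno  (by intervocalic lenition, vowel merger, vowel merger)
Among the options, 'sehosno' alone shows every Fetas change applied in order.

sehosno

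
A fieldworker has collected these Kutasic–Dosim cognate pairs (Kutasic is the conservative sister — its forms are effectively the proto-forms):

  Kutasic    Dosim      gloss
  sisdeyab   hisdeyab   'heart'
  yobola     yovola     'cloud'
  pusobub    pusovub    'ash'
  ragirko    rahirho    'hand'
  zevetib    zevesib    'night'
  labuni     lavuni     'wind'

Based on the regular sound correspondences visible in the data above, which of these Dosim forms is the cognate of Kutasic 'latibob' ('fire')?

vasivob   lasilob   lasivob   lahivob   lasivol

lasivob

zevetib ~ zevesib — Kutasic t corresponds to Dosim s between vowels (before a front vowel).
yobola ~ yovola — Kutasic b corresponds to Dosim v between vowels (before a back vowel).
Applying these to Kutasic 'latibob':
  latibob → lasibob   (t→s between vowels (before a front vowel))
  lasibob → lasivob   (b→v between vowels (before a back vowel))
So the Dosim cognate is 'lasivob'.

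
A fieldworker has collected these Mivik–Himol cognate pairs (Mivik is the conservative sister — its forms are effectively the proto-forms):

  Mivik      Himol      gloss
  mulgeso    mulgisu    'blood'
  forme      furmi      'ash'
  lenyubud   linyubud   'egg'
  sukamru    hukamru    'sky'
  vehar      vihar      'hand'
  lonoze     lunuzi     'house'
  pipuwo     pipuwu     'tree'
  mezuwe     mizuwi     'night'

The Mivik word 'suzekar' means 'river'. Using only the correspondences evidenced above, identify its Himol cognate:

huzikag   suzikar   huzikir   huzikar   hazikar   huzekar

sukamru ~ hukamru — Mivik s corresponds to Himol h word-initially before a back vowel.
mulgeso ~ mulgisu, vehar ~ vihar — Mivik e corresponds to Himol i after a consonant, before a consonant other than r, m, n, p, b, f, v.
Applying these to Mivik 'suzekar':
  suzekar → huzekar   (s→h word-initially before a back vowel)
  huzekar → huzikar   (e→i after a consonant, before a consonant other than r, m, n, p, b, f, v)
So the Himol cognate is 'huzikar'.

huzikar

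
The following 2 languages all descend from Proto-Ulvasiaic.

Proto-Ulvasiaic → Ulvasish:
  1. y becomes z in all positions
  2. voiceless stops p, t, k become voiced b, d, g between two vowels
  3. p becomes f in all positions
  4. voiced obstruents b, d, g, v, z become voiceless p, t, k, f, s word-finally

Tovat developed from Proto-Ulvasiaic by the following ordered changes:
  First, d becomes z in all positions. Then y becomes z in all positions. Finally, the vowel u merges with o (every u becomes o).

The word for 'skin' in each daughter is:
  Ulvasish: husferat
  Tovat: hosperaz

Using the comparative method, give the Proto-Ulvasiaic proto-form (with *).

Position 2: Ulvasish has u, Tovat has o. Ulvasish preserves u here (none of its changes turn any other segment into u), so the proto-segment is *u.
Position 4: Ulvasish has f, Tovat has p. Tovat preserves p here (none of its changes turn any other segment into p), so the proto-segment is *p.
Position 8: Ulvasish has t, Tovat has z. Taking the neighbouring segments as reconstructed: Ulvasish t could go back to *t or *d; Tovat z could go back to *d or *z or *y — the one source consistent with every daughter is *d.
Verify the candidate proto-form against each daughter:
Ulvasish: *husperad
  husperad (rule 1 does not apply)
  husperad (rule 2 does not apply)
  husperad → husferad   [unconditioned shift]
  husferad → husferat   [final devoicing]
  giving Ulvasish husferat.
Tovat: *husperad > husperaz > hosperaz  (by unconditioned shift, vowel merger)
No other proto-form is consistent with every reflex, so the reconstruction is *husperad.

*husperad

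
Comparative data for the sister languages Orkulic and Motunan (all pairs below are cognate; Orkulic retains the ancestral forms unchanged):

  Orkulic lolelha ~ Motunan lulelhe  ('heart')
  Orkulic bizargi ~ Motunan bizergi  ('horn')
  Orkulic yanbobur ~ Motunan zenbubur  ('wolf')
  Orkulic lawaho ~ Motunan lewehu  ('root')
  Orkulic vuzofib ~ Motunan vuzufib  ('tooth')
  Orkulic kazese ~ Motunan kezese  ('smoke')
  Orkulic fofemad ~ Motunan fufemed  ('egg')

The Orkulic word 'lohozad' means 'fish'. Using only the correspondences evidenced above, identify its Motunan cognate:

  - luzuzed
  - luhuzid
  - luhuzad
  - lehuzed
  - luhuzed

luhuzed

lolelha ~ lulelhe — Orkulic o corresponds to Motunan u after a consonant, before a consonant other than r, m, n, p, b, f, v.
lawaho ~ lewehu, kazese ~ kezese — Orkulic a corresponds to Motunan e after a consonant, before a consonant other than r, m, n, p, b, f, v.
Applying these to Orkulic 'lohozad':
  lohozad → luhozad   (o→u after a consonant, before a consonant other than r, m, n, p, b, f, v)
  luhozad → luhuzad   (o→u after a consonant, before a consonant other than r, m, n, p, b, f, v)
  luhuzad → luhuzed   (a→e after a consonant, before a consonant other than r, m, n, p, b, f, v)
So the Motunan cognate is 'luhuzed'.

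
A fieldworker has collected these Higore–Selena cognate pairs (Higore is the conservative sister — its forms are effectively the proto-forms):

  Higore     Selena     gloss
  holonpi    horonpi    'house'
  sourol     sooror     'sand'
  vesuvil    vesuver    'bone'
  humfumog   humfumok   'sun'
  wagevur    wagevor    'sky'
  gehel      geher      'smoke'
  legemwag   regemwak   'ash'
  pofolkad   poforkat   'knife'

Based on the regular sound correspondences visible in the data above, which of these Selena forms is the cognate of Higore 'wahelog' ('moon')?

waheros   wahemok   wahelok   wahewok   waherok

waherok

holonpi ~ horonpi — Higore l corresponds to Selena r between vowels (before a back vowel).
humfumog ~ humfumok, legemwag ~ regemwak — Higore g corresponds to Selena k word-finally.
Applying these to Higore 'wahelog':
  wahelog → waherog   (l→r between vowels (before a back vowel))
  waherog → waherok   (g→k word-finally)
So the Selena cognate is 'waherok'.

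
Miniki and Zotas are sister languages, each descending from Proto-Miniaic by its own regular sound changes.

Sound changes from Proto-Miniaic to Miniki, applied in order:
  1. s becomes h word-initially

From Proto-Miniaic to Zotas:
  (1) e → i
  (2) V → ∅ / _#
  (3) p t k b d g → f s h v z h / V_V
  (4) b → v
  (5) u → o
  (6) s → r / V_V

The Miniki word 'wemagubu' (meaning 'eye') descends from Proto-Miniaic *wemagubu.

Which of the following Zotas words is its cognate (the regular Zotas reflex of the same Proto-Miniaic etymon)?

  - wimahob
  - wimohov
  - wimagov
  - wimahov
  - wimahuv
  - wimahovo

Zotas: *wemagubu > wimagubu > wimagub > wimahub > wimahuv > wimahov  (by vowel merger, apocope, intervocalic lenition, unconditioned shift, vowel merger)

wimahov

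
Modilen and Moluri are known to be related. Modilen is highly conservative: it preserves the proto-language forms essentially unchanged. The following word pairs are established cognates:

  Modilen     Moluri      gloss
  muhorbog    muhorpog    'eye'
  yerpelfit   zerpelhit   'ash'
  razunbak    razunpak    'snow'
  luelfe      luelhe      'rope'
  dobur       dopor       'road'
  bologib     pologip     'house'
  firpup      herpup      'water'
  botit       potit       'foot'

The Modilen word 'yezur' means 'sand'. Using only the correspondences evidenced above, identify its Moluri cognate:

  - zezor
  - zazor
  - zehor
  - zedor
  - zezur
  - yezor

zezor

yerpelfit ~ zerpelhit — Modilen y corresponds to Moluri z word-initially before a front vowel.
dobur ~ dopor — Modilen u corresponds to Moluri o after a consonant, before r.
Applying these to Modilen 'yezur':
  yezur → zezur   (y→z word-initially before a front vowel)
  zezur → zezor   (u→o after a consonant, before r)
So the Moluri cognate is 'zezor'.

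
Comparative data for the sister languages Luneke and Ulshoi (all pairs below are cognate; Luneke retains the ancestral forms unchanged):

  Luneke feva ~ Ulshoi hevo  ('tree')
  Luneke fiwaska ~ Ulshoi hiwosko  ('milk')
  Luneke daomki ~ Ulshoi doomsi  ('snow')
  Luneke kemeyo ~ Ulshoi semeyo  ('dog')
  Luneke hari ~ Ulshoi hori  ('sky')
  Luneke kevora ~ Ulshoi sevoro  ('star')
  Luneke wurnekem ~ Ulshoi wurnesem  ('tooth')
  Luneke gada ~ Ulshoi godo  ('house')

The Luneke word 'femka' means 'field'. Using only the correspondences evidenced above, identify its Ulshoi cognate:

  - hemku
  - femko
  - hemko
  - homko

hemko

feva ~ hevo — Luneke f corresponds to Ulshoi h word-initially before a front vowel.
feva ~ hevo, fiwaska ~ hiwosko — Luneke a corresponds to Ulshoi o word-finally.
Applying these to Luneke 'femka':
  femka → hemka   (f→h word-initially before a front vowel)
  hemka → hemko   (a→o word-finally)
So the Ulshoi cognate is 'hemko'.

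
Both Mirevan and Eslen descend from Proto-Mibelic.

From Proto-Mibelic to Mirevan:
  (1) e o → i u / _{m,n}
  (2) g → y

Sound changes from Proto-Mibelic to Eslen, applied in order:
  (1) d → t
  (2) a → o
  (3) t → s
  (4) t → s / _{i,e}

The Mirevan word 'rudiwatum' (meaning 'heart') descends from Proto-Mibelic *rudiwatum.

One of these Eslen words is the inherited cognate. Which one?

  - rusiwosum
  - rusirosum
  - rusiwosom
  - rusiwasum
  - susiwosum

Eslen: *rudiwatum > rutiwatum > rutiwotum > rusiwosum  (by unconditioned shift, vowel merger, unconditioned shift)
Only 'rusiwosum' matches the regular Eslen development of *rudiwatum.

rusiwosum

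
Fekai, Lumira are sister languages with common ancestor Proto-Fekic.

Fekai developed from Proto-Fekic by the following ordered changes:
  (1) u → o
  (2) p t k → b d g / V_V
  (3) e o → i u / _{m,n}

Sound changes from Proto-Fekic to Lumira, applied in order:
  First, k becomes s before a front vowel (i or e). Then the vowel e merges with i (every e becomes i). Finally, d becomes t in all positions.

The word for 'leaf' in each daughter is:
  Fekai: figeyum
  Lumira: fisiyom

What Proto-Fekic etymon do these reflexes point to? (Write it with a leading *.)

*fikeyom

Position 4: Fekai has e, Lumira has i. Fekai preserves e here (none of its changes turn any other segment into e), so the proto-segment is *e.
Position 3: Fekai has g, Lumira has s. Taking the neighbouring segments as reconstructed: Fekai g could go back to *k or *g; Lumira s could go back to *k or *s — the one source consistent with every daughter is *k.
Verify the candidate proto-form against each daughter:
Fekai: *fikeyom
  fikeyom (rule 1 does not apply)
  fikeyom → figeyom   [intervocalic voicing]
  figeyom → figeyum   [pre-nasal raising]
  giving Fekai figeyum.
Lumira: start from *fikeyom.
  rule 1 (palatalisation): fikeyom → fiseyom
  rule 2 (vowel merger): fiseyom → fisiyom
  rule 3: no change — fisiyom
  ⇒ Lumira fisiyom
No other proto-form is consistent with every reflex, so the reconstruction is *fikeyom.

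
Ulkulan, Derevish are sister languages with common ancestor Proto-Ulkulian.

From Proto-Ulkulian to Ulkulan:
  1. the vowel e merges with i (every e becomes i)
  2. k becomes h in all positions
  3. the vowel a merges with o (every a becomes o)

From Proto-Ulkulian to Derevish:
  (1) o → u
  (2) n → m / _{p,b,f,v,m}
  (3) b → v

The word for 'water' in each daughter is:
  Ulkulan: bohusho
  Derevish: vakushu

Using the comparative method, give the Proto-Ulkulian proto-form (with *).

*bakusho

Position 2: Ulkulan has o, Derevish has a. Derevish preserves a here (none of its changes turn any other segment into a), so the proto-segment is *a.
Position 3: Ulkulan has h, Derevish has k. Derevish preserves k here (none of its changes turn any other segment into k), so the proto-segment is *k.
Position 1: Ulkulan has b, Derevish has v. Ulkulan preserves b here (none of its changes turn any other segment into b), so the proto-segment is *b.
This points to *bakusho. Verify forward in each daughter:
Ulkulan: *bakusho > bahusho > bohusho  (by unconditioned shift, vowel merger)
Derevish: *bakusho
  bakusho → bakushu   [vowel merger]
  bakushu (rule 2 does not apply)
  bakushu → vakushu   [unconditioned shift]
  giving Derevish vakushu.
*bakusho is the unique common source.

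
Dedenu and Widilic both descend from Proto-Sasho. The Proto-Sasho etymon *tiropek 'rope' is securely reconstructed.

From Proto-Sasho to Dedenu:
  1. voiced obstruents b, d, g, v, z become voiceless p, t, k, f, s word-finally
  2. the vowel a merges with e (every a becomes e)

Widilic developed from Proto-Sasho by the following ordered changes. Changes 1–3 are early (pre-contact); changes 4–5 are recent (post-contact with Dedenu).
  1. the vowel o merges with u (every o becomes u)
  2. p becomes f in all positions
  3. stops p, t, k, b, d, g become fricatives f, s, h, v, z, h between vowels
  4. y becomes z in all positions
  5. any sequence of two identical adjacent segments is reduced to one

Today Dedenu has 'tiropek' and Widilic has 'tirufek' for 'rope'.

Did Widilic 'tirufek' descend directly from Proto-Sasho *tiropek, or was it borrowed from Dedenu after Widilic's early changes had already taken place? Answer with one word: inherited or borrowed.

If inherited, *tiropek would pass through all of Widilic's changes:
Widilic: *tiropek > tirupek > tirufek  (by vowel merger, unconditioned shift)
If borrowed from Dedenu 'tiropek' after the early changes, it would undergo only the recent ones:
  rule 4 (unconditioned shift): no change (tiropek)
  rule 5 (degemination): no change (tiropek)
  ⇒ as a loan: tiropek
Widilic 'tirufek' matches the inherited outcome exactly, so it is an inherited cognate, not a loan.

inherited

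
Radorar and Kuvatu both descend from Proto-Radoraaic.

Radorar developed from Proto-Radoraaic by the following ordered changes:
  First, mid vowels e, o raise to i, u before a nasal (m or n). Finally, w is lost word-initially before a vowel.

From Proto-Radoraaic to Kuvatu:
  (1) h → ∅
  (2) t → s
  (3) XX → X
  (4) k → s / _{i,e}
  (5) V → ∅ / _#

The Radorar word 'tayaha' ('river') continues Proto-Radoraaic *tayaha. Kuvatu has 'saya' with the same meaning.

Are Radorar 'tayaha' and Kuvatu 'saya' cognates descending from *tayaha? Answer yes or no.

Derive the expected Kuvatu reflex of *tayaha:
Kuvatu: start from *tayaha.
  rule 1 (h-loss): tayaha → tayaa
  rule 2 (unconditioned shift): tayaa → sayaa
  rule 3 (degemination): sayaa → saya
  rule 4: no change — saya
  rule 5 (apocope): saya → say
  ⇒ Kuvatu say
The regular Kuvatu reflex would be 'say', but the attested form is 'saya'. The correspondence is irregular, so they are not cognates (the Kuvatu form has a different source).

no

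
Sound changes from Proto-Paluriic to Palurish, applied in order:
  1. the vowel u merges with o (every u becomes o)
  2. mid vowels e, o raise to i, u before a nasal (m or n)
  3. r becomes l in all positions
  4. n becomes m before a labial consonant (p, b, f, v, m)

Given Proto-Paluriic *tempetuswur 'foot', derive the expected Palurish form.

timpetoswol

Palurish: start from *tempetuswur.
  rule 1 (vowel merger): tempetuswur → tempetoswor
  rule 2 (pre-nasal raising): tempetoswor → timpetoswor
  rule 3 (unconditioned shift): timpetoswor → timpetoswol
  rule 4: no change — timpetoswol
  ⇒ Palurish timpetoswol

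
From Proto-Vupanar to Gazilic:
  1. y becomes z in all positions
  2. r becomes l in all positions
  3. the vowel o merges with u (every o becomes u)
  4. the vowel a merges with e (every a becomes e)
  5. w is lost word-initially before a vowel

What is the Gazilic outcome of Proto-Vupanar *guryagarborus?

gulzegelbulus

Gazilic: start from *guryagarborus.
  rule 1 (unconditioned shift): guryagarborus → gurzagarborus
  rule 2 (unconditioned shift): gurzagarborus → gulzagalbolus
  rule 3 (vowel merger): gulzagalbolus → gulzagalbulus
  rule 4 (vowel merger): gulzagalbulus → gulzegelbulus
  rule 5: no change — gulzegelbulus
  ⇒ Gazilic gulzegelbulus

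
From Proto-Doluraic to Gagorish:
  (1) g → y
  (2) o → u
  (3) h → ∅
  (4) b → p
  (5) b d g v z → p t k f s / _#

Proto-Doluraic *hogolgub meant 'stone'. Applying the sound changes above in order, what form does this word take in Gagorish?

uyulyup

Gagorish: *hogolgub > hoyolyub > huyulyub > uyulyub > uyulyup  (by unconditioned shift, vowel merger, h-loss, unconditioned shift)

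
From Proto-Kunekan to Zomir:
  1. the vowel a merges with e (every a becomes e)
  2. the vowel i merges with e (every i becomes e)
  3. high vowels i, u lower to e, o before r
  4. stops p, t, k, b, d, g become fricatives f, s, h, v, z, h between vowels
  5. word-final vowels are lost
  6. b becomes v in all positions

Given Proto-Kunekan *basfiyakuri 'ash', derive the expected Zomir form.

Zomir: *basfiyakuri
  basfiyakuri → besfiyekuri   [vowel merger]
  besfiyekuri → besfeyekure   [vowel merger]
  besfeyekure → besfeyekore   [pre-rhotic lowering]
  besfeyekore → besfeyehore   [intervocalic lenition]
  besfeyehore → besfeyehor   [apocope]
  besfeyehor → vesfeyehor   [unconditioned shift]
  giving Zomir vesfeyehor.

vesfeyehor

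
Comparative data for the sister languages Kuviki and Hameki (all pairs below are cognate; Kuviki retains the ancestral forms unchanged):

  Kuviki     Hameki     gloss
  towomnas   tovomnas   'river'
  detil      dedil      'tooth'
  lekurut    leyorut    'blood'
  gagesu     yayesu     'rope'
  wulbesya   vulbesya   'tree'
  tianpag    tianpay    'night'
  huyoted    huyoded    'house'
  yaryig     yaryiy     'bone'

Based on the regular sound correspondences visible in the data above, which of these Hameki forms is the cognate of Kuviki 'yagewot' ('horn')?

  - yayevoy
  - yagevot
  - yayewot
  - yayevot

gagesu ~ yayesu — Kuviki g corresponds to Hameki y between vowels (before a front vowel).
towomnas ~ tovomnas — Kuviki w corresponds to Hameki v between vowels (before a back vowel).
Applying these to Kuviki 'yagewot':
  yagewot → yayewot   (g→y between vowels (before a front vowel))
  yayewot → yayevot   (w→v between vowels (before a back vowel))
So the Hameki cognate is 'yayevot'.

yayevot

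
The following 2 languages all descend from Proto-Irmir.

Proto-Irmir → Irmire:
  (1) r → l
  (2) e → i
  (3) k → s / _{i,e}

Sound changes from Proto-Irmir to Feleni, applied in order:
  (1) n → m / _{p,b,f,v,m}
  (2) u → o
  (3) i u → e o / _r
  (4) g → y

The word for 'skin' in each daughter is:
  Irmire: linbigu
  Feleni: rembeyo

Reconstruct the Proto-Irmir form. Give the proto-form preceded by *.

Position 3: Irmire has n, Feleni has m. Irmire preserves n here (none of its changes turn any other segment into n), so the proto-segment is *n.
Position 7: Irmire has u, Feleni has o. Irmire preserves u here (none of its changes turn any other segment into u), so the proto-segment is *u.
This points to *renbegu. Verify forward in each daughter:
Irmire: *renbegu
  renbegu → lenbegu   [unconditioned shift]
  lenbegu → linbigu   [vowel merger]
  linbigu (rule 3 does not apply)
  giving Irmire linbigu.
Feleni: *renbegu > rembegu > rembego > rembeyo  (by nasal place assimilation, vowel merger, unconditioned shift)
No other proto-form is consistent with every reflex, so the reconstruction is *renbegu.

*renbegu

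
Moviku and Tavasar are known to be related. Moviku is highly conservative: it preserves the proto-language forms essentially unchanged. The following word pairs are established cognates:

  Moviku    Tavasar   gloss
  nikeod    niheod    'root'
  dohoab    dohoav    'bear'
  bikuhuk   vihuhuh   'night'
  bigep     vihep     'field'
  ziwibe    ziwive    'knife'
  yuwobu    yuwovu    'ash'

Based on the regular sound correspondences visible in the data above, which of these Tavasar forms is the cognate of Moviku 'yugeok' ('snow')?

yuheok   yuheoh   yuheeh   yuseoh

bigep ~ vihep — Moviku g corresponds to Tavasar h between vowels (before a front vowel).
bikuhuk ~ vihuhuh — Moviku k corresponds to Tavasar h word-finally.
Applying these to Moviku 'yugeok':
  yugeok → yuheok   (g→h between vowels (before a front vowel))
  yuheok → yuheoh   (k→h word-finally)
So the Tavasar cognate is 'yuheoh'.

yuheoh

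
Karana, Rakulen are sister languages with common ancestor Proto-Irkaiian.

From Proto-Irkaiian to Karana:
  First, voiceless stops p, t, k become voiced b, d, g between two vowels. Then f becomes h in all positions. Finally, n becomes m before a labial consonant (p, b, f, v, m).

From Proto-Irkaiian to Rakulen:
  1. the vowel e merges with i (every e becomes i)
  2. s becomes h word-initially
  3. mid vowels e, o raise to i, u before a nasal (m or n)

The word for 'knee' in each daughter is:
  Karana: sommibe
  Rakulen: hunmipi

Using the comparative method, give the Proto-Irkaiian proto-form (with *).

Position 6: Karana has b, Rakulen has p. Rakulen preserves p here (none of its changes turn any other segment into p), so the proto-segment is *p.
Position 2: Karana has o, Rakulen has u. Karana preserves o here (none of its changes turn any other segment into o), so the proto-segment is *o.
Verify the candidate proto-form against each daughter:
Karana: *sonmipe > sonmibe > sommibe  (by intervocalic voicing, nasal place assimilation)
Rakulen: *sonmipe > sonmipi > honmipi > hunmipi  (by vowel merger, debuccalisation, pre-nasal raising)
Only *sonmipe yields all of Karana sommibe, Rakulen hunmipi.

*sonmipe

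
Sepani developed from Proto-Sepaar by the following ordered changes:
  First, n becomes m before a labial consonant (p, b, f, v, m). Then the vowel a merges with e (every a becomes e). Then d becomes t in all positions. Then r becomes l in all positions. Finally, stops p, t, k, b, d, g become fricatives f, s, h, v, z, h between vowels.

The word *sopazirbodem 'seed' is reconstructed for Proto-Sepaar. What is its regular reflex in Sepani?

sofezilbosem

Sepani: *sopazirbodem
  sopazirbodem (rule 1 does not apply)
  sopazirbodem → sopezirbodem   [vowel merger]
  sopezirbodem → sopezirbotem   [unconditioned shift]
  sopezirbotem → sopezilbotem   [unconditioned shift]
  sopezilbotem → sofezilbosem   [intervocalic lenition]
  giving Sepani sofezilbosem.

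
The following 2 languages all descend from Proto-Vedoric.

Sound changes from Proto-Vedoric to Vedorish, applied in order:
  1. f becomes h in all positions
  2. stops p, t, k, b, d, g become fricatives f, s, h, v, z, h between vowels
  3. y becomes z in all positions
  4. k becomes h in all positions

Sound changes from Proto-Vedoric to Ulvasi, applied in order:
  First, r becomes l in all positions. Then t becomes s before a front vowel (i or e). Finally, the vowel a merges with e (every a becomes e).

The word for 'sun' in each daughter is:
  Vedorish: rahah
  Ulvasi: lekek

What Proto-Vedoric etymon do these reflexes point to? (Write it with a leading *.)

Position 3: Vedorish has h, Ulvasi has k. Ulvasi preserves k here (none of its changes turn any other segment into k), so the proto-segment is *k.
Position 4: Vedorish has a, Ulvasi has e. Vedorish preserves a here (none of its changes turn any other segment into a), so the proto-segment is *a.
Position 1: Vedorish has r, Ulvasi has l. Vedorish preserves r here (none of its changes turn any other segment into r), so the proto-segment is *r.
Verify the candidate proto-form against each daughter:
Vedorish: *rakak
  rakak (rule 1 does not apply)
  rakak → rahak   [intervocalic lenition]
  rahak (rule 3 does not apply)
  rahak → rahah   [unconditioned shift]
  giving Vedorish rahah.
Ulvasi: *rakak > lakak > lekek  (by unconditioned shift, vowel merger)
*rakak is the unique common source.

*rakak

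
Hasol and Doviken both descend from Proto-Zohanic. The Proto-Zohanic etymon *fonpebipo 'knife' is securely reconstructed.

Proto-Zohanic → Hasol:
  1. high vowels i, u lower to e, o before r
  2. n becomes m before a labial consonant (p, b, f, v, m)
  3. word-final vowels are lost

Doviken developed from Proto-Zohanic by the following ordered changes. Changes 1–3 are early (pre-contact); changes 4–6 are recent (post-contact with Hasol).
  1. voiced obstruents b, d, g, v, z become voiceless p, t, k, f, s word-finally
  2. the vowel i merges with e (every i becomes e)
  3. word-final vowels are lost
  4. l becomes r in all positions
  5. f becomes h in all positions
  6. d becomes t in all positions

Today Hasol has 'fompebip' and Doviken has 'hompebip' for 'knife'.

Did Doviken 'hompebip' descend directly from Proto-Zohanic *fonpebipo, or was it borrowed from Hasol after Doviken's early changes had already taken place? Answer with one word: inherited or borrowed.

borrowed

If inherited, *fonpebipo would pass through all of Doviken's changes:
Doviken: *fonpebipo
  fonpebipo (rule 1 does not apply)
  fonpebipo → fonpebepo   [vowel merger]
  fonpebepo → fonpebep   [apocope]
  fonpebep (rule 4 does not apply)
  fonpebep → honpebep   [unconditioned shift]
  honpebep (rule 6 does not apply)
  giving Doviken honpebep.
If borrowed from Hasol 'fompebip' after the early changes, it would undergo only the recent ones:
  rule 4 (unconditioned shift): no change (fompebip)
  rule 5 (unconditioned shift): fompebip → hompebip
  rule 6 (unconditioned shift): no change (hompebip)
  ⇒ as a loan: hompebip
Doviken 'hompebip' matches the loan outcome 'hompebip', not the inherited 'honpebep' — it skipped the early Doviken changes, so it was borrowed from Hasol.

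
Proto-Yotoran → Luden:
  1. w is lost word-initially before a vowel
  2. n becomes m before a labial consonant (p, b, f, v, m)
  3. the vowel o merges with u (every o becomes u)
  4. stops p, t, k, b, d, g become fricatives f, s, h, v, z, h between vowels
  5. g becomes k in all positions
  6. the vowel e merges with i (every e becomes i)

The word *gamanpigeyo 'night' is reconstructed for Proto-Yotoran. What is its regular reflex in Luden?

Luden: *gamanpigeyo
  gamanpigeyo (rule 1 does not apply)
  gamanpigeyo → gamampigeyo   [nasal place assimilation]
  gamampigeyo → gamampigeyu   [vowel merger]
  gamampigeyu → gamampiheyu   [intervocalic lenition]
  gamampiheyu → kamampiheyu   [unconditioned shift]
  kamampiheyu → kamampihiyu   [vowel merger]
  giving Luden kamampihiyu.

kamampihiyu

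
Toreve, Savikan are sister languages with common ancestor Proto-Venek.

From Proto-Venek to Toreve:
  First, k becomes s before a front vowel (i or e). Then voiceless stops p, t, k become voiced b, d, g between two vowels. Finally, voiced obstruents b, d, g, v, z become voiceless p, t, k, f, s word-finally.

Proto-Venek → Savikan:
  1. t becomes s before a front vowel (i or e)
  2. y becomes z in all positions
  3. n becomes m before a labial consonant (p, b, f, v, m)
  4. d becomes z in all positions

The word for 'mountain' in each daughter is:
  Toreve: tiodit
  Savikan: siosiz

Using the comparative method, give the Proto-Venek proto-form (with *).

*tiotid

Position 4: Toreve has d, Savikan has s. Taking the neighbouring segments as reconstructed: Toreve d could go back to *t or *d; Savikan s could go back to *t or *s — the one source consistent with every daughter is *t.
Position 6: Toreve has t, Savikan has z. Taking the neighbouring segments as reconstructed: Toreve t could go back to *t or *d; Savikan z could go back to *d or *z or *y — the one source consistent with every daughter is *d.
This points to *tiotid. Verify forward in each daughter:
Toreve: start from *tiotid.
  rule 1: no change — tiotid
  rule 2 (intervocalic voicing): tiotid → tiodid
  rule 3 (final devoicing): tiodid → tiodit
  ⇒ Toreve tiodit
Savikan: *tiotid > siosid > siosiz  (by palatalisation, unconditioned shift)
*tiotid is the unique common source.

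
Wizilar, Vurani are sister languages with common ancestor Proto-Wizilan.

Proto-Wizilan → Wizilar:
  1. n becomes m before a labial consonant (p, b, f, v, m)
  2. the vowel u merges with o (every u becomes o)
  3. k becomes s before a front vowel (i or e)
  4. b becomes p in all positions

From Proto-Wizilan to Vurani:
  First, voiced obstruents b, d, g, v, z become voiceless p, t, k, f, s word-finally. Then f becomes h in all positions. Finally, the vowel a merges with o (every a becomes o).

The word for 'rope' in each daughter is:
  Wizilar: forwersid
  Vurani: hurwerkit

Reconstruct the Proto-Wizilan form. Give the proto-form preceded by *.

*furwerkid

Position 7: Wizilar has s, Vurani has k. Taking the neighbouring segments as reconstructed: Wizilar s could go back to *k or *s; Vurani k can only go back to *k — the one source consistent with every daughter is *k.
Position 1: Wizilar has f, Vurani has h. Wizilar preserves f here (none of its changes turn any other segment into f), so the proto-segment is *f.
Position 9: Wizilar has d, Vurani has t. Wizilar preserves d here (none of its changes turn any other segment into d), so the proto-segment is *d.
Continuing position by position gives *furwerkid; check it forward:
Wizilar: *furwerkid
  furwerkid (rule 1 does not apply)
  furwerkid → forwerkid   [vowel merger]
  forwerkid → forwersid   [palatalisation]
  forwersid (rule 4 does not apply)
  giving Wizilar forwersid.
Vurani: *furwerkid > furwerkit > hurwerkit  (by final devoicing, unconditioned shift)
No other proto-form is consistent with every reflex, so the reconstruction is *furwerkid.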